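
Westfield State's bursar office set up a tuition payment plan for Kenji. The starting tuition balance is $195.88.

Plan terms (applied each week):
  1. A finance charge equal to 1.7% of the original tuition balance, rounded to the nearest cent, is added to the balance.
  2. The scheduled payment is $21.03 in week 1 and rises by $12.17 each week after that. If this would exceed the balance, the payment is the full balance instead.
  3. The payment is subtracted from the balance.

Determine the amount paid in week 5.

Week 1: opening $195.88; interest $3.33 → $199.21; payment $21.03; balance $178.18
Week 2: opening $178.18; interest $3.33 → $181.51; payment $33.20; balance $148.31
Week 3: opening $148.31; interest $3.33 → $151.64; payment $45.37; balance $106.27
Week 4: opening $106.27; interest $3.33 → $109.60; payment $57.54; balance $52.06
Week 5: opening $52.06; interest $3.33 → $55.39; payment $55.39; balance $0.00

$55.39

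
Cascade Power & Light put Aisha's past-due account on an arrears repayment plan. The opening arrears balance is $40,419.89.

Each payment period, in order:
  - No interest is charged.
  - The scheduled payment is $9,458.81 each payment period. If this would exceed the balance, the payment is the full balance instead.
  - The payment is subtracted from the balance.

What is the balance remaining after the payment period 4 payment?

Payment period 1: opening $40,419.89; payment $9,458.81; balance $30,961.08
Payment period 2: opening $30,961.08; payment $9,458.81; balance $21,502.27
Payment period 3: opening $21,502.27; payment $9,458.81; balance $12,043.46
Payment period 4: opening $12,043.46; payment $9,458.81; balance $2,584.65

$2,584.65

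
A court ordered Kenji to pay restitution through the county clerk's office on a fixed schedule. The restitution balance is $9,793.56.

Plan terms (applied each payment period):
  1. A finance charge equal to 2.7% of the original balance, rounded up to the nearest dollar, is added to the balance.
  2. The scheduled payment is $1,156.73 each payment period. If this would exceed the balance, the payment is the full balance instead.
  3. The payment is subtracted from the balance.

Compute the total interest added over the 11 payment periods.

Payment period 1: $9,793.56 +$265.00 interest = $10,058.56; pay $1,156.73 → $8,901.83
Payment period 2: $8,901.83 +$265.00 interest = $9,166.83; pay $1,156.73 → $8,010.10
Payment period 3: $8,010.10 +$265.00 interest = $8,275.10; pay $1,156.73 → $7,118.37
Payment period 4: $7,118.37 +$265.00 interest = $7,383.37; pay $1,156.73 → $6,226.64
Payment period 5: $6,226.64 +$265.00 interest = $6,491.64; pay $1,156.73 → $5,334.91
Payment period 6: $5,334.91 +$265.00 interest = $5,599.91; pay $1,156.73 → $4,443.18
Payment period 7: $4,443.18 +$265.00 interest = $4,708.18; pay $1,156.73 → $3,551.45
Payment period 8: $3,551.45 +$265.00 interest = $3,816.45; pay $1,156.73 → $2,659.72
Payment period 9: $2,659.72 +$265.00 interest = $2,924.72; pay $1,156.73 → $1,767.99
Payment period 10: $1,767.99 +$265.00 interest = $2,032.99; pay $1,156.73 → $876.26
Payment period 11: $876.26 +$265.00 interest = $1,141.26; pay $1,141.26 → $0.00
Total interest: $265.00 + $265.00 + $265.00 + $265.00 + $265.00 + $265.00 + $265.00 + $265.00 + $265.00 + $265.00 + $265.00 = $2,915.00

$2,915.00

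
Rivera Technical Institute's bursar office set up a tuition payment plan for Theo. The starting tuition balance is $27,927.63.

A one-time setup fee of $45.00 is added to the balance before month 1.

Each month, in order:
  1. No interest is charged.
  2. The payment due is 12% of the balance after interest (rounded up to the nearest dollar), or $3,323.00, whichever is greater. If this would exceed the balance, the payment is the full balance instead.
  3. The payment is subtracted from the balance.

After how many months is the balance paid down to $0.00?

Month 1: opening $27,972.63; payment $3,357.00; balance $24,615.63
Month 2: opening $24,615.63; payment $3,323.00; balance $21,292.63
Month 3: opening $21,292.63; payment $3,323.00; balance $17,969.63
Month 4: opening $17,969.63; payment $3,323.00; balance $14,646.63
Month 5: opening $14,646.63; payment $3,323.00; balance $11,323.63
Month 6: opening $11,323.63; payment $3,323.00; balance $8,000.63
Month 7: opening $8,000.63; payment $3,323.00; balance $4,677.63
Month 8: opening $4,677.63; payment $3,323.00; balance $1,354.63
Month 9: opening $1,354.63; payment $1,354.63; balance $0.00
Balance reaches $0.00 in month 9.

9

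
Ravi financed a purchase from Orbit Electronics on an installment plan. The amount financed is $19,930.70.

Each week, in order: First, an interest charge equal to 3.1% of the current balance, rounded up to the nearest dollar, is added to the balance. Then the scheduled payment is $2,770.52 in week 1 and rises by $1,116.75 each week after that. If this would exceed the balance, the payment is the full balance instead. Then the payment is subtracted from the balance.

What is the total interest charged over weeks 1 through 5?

# | Opening | Interest | Payment | End bal
1 | $19,930.70 | $618.00 | $2,770.52 | $17,778.18
2 | $17,778.18 | $552.00 | $3,887.27 | $14,442.91
3 | $14,442.91 | $448.00 | $5,004.02 | $9,886.89
4 | $9,886.89 | $307.00 | $6,120.77 | $4,073.12
5 | $4,073.12 | $127.00 | $4,200.12 | $0.00
Total interest: $618.00 + $552.00 + $448.00 + $307.00 + $127.00 = $2,052.00

$2,052.00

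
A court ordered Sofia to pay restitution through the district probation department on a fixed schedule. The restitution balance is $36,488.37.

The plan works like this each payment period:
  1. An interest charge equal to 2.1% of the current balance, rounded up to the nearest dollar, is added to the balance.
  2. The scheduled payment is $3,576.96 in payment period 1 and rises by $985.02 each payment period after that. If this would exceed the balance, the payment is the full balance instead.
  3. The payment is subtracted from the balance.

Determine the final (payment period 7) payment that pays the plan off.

Payment period 1: opening $36,488.37; interest $767.00 → $37,255.37; payment $3,576.96; balance $33,678.41
Payment period 2: opening $33,678.41; interest $708.00 → $34,386.41; payment $4,561.98; balance $29,824.43
Payment period 3: opening $29,824.43; interest $627.00 → $30,451.43; payment $5,547.00; balance $24,904.43
Payment period 4: opening $24,904.43; interest $523.00 → $25,427.43; payment $6,532.02; balance $18,895.41
Payment period 5: opening $18,895.41; interest $397.00 → $19,292.41; payment $7,517.04; balance $11,775.37
Payment period 6: opening $11,775.37; interest $248.00 → $12,023.37; payment $8,502.06; balance $3,521.31
Payment period 7: opening $3,521.31; interest $74.00 → $3,595.31; payment $3,595.31; balance $0.00

$3,595.31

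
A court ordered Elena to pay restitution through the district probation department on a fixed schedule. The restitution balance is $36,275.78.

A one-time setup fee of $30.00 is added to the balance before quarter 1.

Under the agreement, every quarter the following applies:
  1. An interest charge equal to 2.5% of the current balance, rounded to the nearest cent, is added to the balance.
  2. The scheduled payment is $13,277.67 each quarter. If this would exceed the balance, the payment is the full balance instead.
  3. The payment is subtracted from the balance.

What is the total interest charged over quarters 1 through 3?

Quarter 1: $36,305.78 +$907.64 interest = $37,213.42; pay $13,277.67 → $23,935.75
Quarter 2: $23,935.75 +$598.39 interest = $24,534.14; pay $13,277.67 → $11,256.47
Quarter 3: $11,256.47 +$281.41 interest = $11,537.88; pay $11,537.88 → $0.00
Total interest: $907.64 + $598.39 + $281.41 = $1,787.44

$1,787.44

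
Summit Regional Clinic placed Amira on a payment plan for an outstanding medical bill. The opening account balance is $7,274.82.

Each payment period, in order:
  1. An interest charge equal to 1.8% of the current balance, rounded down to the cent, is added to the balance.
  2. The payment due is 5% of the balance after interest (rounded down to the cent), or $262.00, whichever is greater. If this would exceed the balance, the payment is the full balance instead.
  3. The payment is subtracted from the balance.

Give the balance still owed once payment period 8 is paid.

# | Opening | Interest | Payment | End bal
1 | $7,274.82 | $130.94 | $370.28 | $7,035.48
2 | $7,035.48 | $126.63 | $358.10 | $6,804.01
3 | $6,804.01 | $122.47 | $346.32 | $6,580.16
4 | $6,580.16 | $118.44 | $334.93 | $6,363.67
5 | $6,363.67 | $114.54 | $323.91 | $6,154.30
6 | $6,154.30 | $110.77 | $313.25 | $5,951.82
7 | $5,951.82 | $107.13 | $302.94 | $5,756.01
8 | $5,756.01 | $103.60 | $292.98 | $5,566.63

$5,566.63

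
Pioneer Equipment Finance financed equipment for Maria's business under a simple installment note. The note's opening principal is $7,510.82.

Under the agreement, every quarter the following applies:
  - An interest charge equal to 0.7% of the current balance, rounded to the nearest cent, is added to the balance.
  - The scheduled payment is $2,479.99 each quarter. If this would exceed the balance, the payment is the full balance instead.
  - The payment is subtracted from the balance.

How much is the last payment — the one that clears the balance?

$178.72

# | Opening | Interest | Payment | End bal
1 | $7,510.82 | $52.58 | $2,479.99 | $5,083.41
2 | $5,083.41 | $35.58 | $2,479.99 | $2,639.00
3 | $2,639.00 | $18.47 | $2,479.99 | $177.48
4 | $177.48 | $1.24 | $178.72 | $0.00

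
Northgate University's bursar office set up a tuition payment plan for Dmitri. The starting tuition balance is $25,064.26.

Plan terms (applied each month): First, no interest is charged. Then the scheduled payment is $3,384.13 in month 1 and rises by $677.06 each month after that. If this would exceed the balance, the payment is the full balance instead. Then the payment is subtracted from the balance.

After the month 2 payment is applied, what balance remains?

$17,618.94

Month 1: opening $25,064.26; payment $3,384.13; balance $21,680.13
Month 2: opening $21,680.13; payment $4,061.19; balance $17,618.94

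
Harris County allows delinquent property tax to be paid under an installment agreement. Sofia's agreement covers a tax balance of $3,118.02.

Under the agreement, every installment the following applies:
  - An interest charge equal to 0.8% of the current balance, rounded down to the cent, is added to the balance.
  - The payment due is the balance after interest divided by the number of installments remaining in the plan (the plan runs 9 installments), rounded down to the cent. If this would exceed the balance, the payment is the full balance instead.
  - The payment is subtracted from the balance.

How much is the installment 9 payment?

$372.20

Installment 1: opening $3,118.02; interest $24.94 → $3,142.96; payment $349.21; balance $2,793.75
Installment 2: opening $2,793.75; interest $22.35 → $2,816.10; payment $352.01; balance $2,464.09
Installment 3: opening $2,464.09; interest $19.71 → $2,483.80; payment $354.82; balance $2,128.98
Installment 4: opening $2,128.98; interest $17.03 → $2,146.01; payment $357.66; balance $1,788.35
Installment 5: opening $1,788.35; interest $14.30 → $1,802.65; payment $360.53; balance $1,442.12
Installment 6: opening $1,442.12; interest $11.53 → $1,453.65; payment $363.41; balance $1,090.24
Installment 7: opening $1,090.24; interest $8.72 → $1,098.96; payment $366.32; balance $732.64
Installment 8: opening $732.64; interest $5.86 → $738.50; payment $369.25; balance $369.25
Installment 9: opening $369.25; interest $2.95 → $372.20; payment $372.20; balance $0.00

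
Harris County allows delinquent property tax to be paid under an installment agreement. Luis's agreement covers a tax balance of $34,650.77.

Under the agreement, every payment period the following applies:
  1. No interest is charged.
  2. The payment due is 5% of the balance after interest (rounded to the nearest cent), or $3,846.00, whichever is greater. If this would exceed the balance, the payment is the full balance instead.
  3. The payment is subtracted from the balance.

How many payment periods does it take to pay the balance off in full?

10

Payment period 1: $34,650.77 − $3,846.00 → $30,804.77
Payment period 2: $30,804.77 − $3,846.00 → $26,958.77
Payment period 3: $26,958.77 − $3,846.00 → $23,112.77
Payment period 4: $23,112.77 − $3,846.00 → $19,266.77
Payment period 5: $19,266.77 − $3,846.00 → $15,420.77
Payment period 6: $15,420.77 − $3,846.00 → $11,574.77
Payment period 7: $11,574.77 − $3,846.00 → $7,728.77
Payment period 8: $7,728.77 − $3,846.00 → $3,882.77
Payment period 9: $3,882.77 − $3,846.00 → $36.77
Payment period 10: $36.77 − $36.77 → $0.00
Balance reaches $0.00 in payment period 10.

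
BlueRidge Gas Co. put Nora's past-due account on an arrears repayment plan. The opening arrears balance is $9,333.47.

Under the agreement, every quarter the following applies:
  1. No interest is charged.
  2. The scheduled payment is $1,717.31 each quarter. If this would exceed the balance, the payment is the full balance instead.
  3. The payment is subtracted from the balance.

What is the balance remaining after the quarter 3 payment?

$4,181.54

# | Opening | Payment | End bal
1 | $9,333.47 | $1,717.31 | $7,616.16
2 | $7,616.16 | $1,717.31 | $5,898.85
3 | $5,898.85 | $1,717.31 | $4,181.54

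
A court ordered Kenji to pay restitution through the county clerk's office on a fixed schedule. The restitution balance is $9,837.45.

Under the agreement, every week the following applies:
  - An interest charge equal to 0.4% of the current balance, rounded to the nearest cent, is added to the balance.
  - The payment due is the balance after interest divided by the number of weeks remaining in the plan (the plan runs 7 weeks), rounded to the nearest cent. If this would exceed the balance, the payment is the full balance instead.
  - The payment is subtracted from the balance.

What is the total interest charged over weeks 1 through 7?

$158.67

# | Opening | Interest | Payment | End bal
1 | $9,837.45 | $39.35 | $1,410.97 | $8,465.83
2 | $8,465.83 | $33.86 | $1,416.62 | $7,083.07
3 | $7,083.07 | $28.33 | $1,422.28 | $5,689.12
4 | $5,689.12 | $22.76 | $1,427.97 | $4,283.91
5 | $4,283.91 | $17.14 | $1,433.68 | $2,867.37
6 | $2,867.37 | $11.47 | $1,439.42 | $1,439.42
7 | $1,439.42 | $5.76 | $1,445.18 | $0.00
Total interest: $39.35 + $33.86 + $28.33 + $22.76 + $17.14 + $11.47 + $5.76 = $158.67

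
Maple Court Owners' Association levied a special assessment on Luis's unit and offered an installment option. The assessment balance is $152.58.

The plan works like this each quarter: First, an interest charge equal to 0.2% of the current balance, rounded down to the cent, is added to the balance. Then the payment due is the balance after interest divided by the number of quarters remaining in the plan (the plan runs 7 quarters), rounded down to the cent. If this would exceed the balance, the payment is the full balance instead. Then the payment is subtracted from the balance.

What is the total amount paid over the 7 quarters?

$153.77

Quarter 1: opening $152.58; interest $0.30 → $152.88; payment $21.84; balance $131.04
Quarter 2: opening $131.04; interest $0.26 → $131.30; payment $21.88; balance $109.42
Quarter 3: opening $109.42; interest $0.21 → $109.63; payment $21.92; balance $87.71
Quarter 4: opening $87.71; interest $0.17 → $87.88; payment $21.97; balance $65.91
Quarter 5: opening $65.91; interest $0.13 → $66.04; payment $22.01; balance $44.03
Quarter 6: opening $44.03; interest $0.08 → $44.11; payment $22.05; balance $22.06
Quarter 7: opening $22.06; interest $0.04 → $22.10; payment $22.10; balance $0.00
Total paid: $153.77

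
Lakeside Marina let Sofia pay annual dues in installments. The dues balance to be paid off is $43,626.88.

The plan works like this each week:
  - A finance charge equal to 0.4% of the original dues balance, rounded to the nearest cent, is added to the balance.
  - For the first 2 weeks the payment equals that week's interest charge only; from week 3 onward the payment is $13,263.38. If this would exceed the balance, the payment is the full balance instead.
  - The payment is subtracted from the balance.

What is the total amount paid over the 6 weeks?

Week 1: opening $43,626.88; interest $174.51 → $43,801.39; payment $174.51; balance $43,626.88
Week 2: opening $43,626.88; interest $174.51 → $43,801.39; payment $174.51; balance $43,626.88
Week 3: opening $43,626.88; interest $174.51 → $43,801.39; payment $13,263.38; balance $30,538.01
Week 4: opening $30,538.01; interest $174.51 → $30,712.52; payment $13,263.38; balance $17,449.14
Week 5: opening $17,449.14; interest $174.51 → $17,623.65; payment $13,263.38; balance $4,360.27
Week 6: opening $4,360.27; interest $174.51 → $4,534.78; payment $4,534.78; balance $0.00
Total paid: $44,673.94

$44,673.94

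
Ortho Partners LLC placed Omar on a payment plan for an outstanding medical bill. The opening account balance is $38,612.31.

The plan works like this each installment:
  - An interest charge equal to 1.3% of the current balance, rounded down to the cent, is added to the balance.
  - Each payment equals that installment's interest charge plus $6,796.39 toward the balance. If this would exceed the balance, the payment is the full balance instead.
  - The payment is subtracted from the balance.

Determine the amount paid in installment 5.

# | Opening | Interest | Payment | End bal
1 | $38,612.31 | $501.96 | $7,298.35 | $31,815.92
2 | $31,815.92 | $413.60 | $7,209.99 | $25,019.53
3 | $25,019.53 | $325.25 | $7,121.64 | $18,223.14
4 | $18,223.14 | $236.90 | $7,033.29 | $11,426.75
5 | $11,426.75 | $148.54 | $6,944.93 | $4,630.36

$6,944.93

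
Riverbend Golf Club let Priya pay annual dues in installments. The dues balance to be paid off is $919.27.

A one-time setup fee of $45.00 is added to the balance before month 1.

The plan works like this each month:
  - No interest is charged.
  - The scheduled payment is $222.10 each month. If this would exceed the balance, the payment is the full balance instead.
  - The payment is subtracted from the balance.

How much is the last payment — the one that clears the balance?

$75.87

Month 1: $964.27 − $222.10 → $742.17
Month 2: $742.17 − $222.10 → $520.07
Month 3: $520.07 − $222.10 → $297.97
Month 4: $297.97 − $222.10 → $75.87
Month 5: $75.87 − $75.87 → $0.00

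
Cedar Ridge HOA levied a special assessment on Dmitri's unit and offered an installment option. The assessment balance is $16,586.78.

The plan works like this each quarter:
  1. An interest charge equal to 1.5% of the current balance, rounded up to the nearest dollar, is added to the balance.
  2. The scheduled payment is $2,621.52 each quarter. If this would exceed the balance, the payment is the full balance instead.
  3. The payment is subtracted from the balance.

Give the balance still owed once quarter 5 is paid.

Quarter 1: $16,586.78 +$249.00 interest = $16,835.78; pay $2,621.52 → $14,214.26
Quarter 2: $14,214.26 +$214.00 interest = $14,428.26; pay $2,621.52 → $11,806.74
Quarter 3: $11,806.74 +$178.00 interest = $11,984.74; pay $2,621.52 → $9,363.22
Quarter 4: $9,363.22 +$141.00 interest = $9,504.22; pay $2,621.52 → $6,882.70
Quarter 5: $6,882.70 +$104.00 interest = $6,986.70; pay $2,621.52 → $4,365.18

$4,365.18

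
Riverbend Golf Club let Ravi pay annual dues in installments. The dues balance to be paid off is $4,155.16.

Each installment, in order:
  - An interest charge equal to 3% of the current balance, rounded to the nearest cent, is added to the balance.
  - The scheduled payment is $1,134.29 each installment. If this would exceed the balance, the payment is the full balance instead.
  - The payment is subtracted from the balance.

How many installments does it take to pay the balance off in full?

Installment 1: opening $4,155.16; interest $124.65 → $4,279.81; payment $1,134.29; balance $3,145.52
Installment 2: opening $3,145.52; interest $94.37 → $3,239.89; payment $1,134.29; balance $2,105.60
Installment 3: opening $2,105.60; interest $63.17 → $2,168.77; payment $1,134.29; balance $1,034.48
Installment 4: opening $1,034.48; interest $31.03 → $1,065.51; payment $1,065.51; balance $0.00
Balance reaches $0.00 in installment 4.

4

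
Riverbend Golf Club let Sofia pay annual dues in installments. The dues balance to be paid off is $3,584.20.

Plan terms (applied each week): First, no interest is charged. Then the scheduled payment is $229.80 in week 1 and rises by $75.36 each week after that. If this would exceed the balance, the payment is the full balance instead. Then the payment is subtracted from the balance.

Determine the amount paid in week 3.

Week 1: opening $3,584.20; payment $229.80; balance $3,354.40
Week 2: opening $3,354.40; payment $305.16; balance $3,049.24
Week 3: opening $3,049.24; payment $380.52; balance $2,668.72

$380.52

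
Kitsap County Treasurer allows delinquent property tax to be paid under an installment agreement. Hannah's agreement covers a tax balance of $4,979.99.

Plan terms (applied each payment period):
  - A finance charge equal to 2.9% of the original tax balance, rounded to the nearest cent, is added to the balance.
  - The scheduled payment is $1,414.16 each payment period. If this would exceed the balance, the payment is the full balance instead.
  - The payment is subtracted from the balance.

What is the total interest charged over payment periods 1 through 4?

$577.68

Payment period 1: $4,979.99 +$144.42 interest = $5,124.41; pay $1,414.16 → $3,710.25
Payment period 2: $3,710.25 +$144.42 interest = $3,854.67; pay $1,414.16 → $2,440.51
Payment period 3: $2,440.51 +$144.42 interest = $2,584.93; pay $1,414.16 → $1,170.77
Payment period 4: $1,170.77 +$144.42 interest = $1,315.19; pay $1,315.19 → $0.00
Total interest: $144.42 + $144.42 + $144.42 + $144.42 = $577.68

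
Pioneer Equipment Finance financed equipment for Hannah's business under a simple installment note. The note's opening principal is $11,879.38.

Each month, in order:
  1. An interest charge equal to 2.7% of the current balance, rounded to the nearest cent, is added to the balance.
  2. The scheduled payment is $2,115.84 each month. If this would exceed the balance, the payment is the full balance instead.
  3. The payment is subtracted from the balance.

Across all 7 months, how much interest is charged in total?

$1,180.33

Month 1: opening $11,879.38; interest $320.74 → $12,200.12; payment $2,115.84; balance $10,084.28
Month 2: opening $10,084.28; interest $272.28 → $10,356.56; payment $2,115.84; balance $8,240.72
Month 3: opening $8,240.72; interest $222.50 → $8,463.22; payment $2,115.84; balance $6,347.38
Month 4: opening $6,347.38; interest $171.38 → $6,518.76; payment $2,115.84; balance $4,402.92
Month 5: opening $4,402.92; interest $118.88 → $4,521.80; payment $2,115.84; balance $2,405.96
Month 6: opening $2,405.96; interest $64.96 → $2,470.92; payment $2,115.84; balance $355.08
Month 7: opening $355.08; interest $9.59 → $364.67; payment $364.67; balance $0.00
Total interest: $320.74 + $272.28 + $222.50 + $171.38 + $118.88 + $64.96 + $9.59 = $1,180.33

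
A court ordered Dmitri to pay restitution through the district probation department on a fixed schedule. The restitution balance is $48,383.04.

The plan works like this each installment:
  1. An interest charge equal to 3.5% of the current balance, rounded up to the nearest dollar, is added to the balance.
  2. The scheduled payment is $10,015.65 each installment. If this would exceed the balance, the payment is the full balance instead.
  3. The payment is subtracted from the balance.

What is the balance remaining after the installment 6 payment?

$0.00

Installment 1: $48,383.04 +$1,694.00 interest = $50,077.04; pay $10,015.65 → $40,061.39
Installment 2: $40,061.39 +$1,403.00 interest = $41,464.39; pay $10,015.65 → $31,448.74
Installment 3: $31,448.74 +$1,101.00 interest = $32,549.74; pay $10,015.65 → $22,534.09
Installment 4: $22,534.09 +$789.00 interest = $23,323.09; pay $10,015.65 → $13,307.44
Installment 5: $13,307.44 +$466.00 interest = $13,773.44; pay $10,015.65 → $3,757.79
Installment 6: $3,757.79 +$132.00 interest = $3,889.79; pay $3,889.79 → $0.00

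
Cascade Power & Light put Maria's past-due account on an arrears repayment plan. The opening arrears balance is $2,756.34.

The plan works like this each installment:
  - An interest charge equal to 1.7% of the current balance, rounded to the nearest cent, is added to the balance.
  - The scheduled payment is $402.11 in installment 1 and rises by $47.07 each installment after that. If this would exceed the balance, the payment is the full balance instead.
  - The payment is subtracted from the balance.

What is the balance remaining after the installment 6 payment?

Installment 1: $2,756.34 +$46.86 interest = $2,803.20; pay $402.11 → $2,401.09
Installment 2: $2,401.09 +$40.82 interest = $2,441.91; pay $449.18 → $1,992.73
Installment 3: $1,992.73 +$33.88 interest = $2,026.61; pay $496.25 → $1,530.36
Installment 4: $1,530.36 +$26.02 interest = $1,556.38; pay $543.32 → $1,013.06
Installment 5: $1,013.06 +$17.22 interest = $1,030.28; pay $590.39 → $439.89
Installment 6: $439.89 +$7.48 interest = $447.37; pay $447.37 → $0.00

$0.00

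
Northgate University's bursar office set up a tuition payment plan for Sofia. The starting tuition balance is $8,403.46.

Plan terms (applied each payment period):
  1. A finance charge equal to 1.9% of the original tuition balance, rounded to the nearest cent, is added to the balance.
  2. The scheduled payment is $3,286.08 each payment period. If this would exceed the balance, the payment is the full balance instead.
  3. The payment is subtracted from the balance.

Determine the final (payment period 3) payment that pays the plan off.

$2,310.31

Payment period 1: $8,403.46 +$159.67 interest = $8,563.13; pay $3,286.08 → $5,277.05
Payment period 2: $5,277.05 +$159.67 interest = $5,436.72; pay $3,286.08 → $2,150.64
Payment period 3: $2,150.64 +$159.67 interest = $2,310.31; pay $2,310.31 → $0.00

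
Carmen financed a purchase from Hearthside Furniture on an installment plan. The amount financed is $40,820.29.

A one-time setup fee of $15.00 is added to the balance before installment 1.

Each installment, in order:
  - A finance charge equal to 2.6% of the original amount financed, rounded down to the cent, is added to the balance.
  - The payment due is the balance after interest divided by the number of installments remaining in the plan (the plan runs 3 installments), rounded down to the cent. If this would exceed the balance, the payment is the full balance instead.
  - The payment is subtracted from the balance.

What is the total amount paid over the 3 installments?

# | Opening | Interest | Payment | End bal
1 | $40,835.29 | $1,061.32 | $13,965.53 | $27,931.08
2 | $27,931.08 | $1,061.32 | $14,496.20 | $14,496.20
3 | $14,496.20 | $1,061.32 | $15,557.52 | $0.00
Total paid: $44,019.25

$44,019.25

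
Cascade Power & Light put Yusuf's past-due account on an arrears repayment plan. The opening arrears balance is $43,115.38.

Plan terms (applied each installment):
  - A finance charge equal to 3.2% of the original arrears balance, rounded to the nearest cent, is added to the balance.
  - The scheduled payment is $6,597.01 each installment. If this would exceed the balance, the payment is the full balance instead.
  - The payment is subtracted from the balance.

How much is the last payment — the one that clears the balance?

$2,756.51

# | Opening | Interest | Payment | End bal
1 | $43,115.38 | $1,379.69 | $6,597.01 | $37,898.06
2 | $37,898.06 | $1,379.69 | $6,597.01 | $32,680.74
3 | $32,680.74 | $1,379.69 | $6,597.01 | $27,463.42
4 | $27,463.42 | $1,379.69 | $6,597.01 | $22,246.10
5 | $22,246.10 | $1,379.69 | $6,597.01 | $17,028.78
6 | $17,028.78 | $1,379.69 | $6,597.01 | $11,811.46
7 | $11,811.46 | $1,379.69 | $6,597.01 | $6,594.14
8 | $6,594.14 | $1,379.69 | $6,597.01 | $1,376.82
9 | $1,376.82 | $1,379.69 | $2,756.51 | $0.00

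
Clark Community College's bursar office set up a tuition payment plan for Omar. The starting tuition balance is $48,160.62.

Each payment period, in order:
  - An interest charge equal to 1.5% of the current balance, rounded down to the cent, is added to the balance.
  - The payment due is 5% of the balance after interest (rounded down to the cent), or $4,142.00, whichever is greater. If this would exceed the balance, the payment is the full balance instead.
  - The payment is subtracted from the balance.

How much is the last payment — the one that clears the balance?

$3,618.42

Payment period 1: opening $48,160.62; interest $722.40 → $48,883.02; payment $4,142.00; balance $44,741.02
Payment period 2: opening $44,741.02; interest $671.11 → $45,412.13; payment $4,142.00; balance $41,270.13
Payment period 3: opening $41,270.13; interest $619.05 → $41,889.18; payment $4,142.00; balance $37,747.18
Payment period 4: opening $37,747.18; interest $566.20 → $38,313.38; payment $4,142.00; balance $34,171.38
Payment period 5: opening $34,171.38; interest $512.57 → $34,683.95; payment $4,142.00; balance $30,541.95
Payment period 6: opening $30,541.95; interest $458.12 → $31,000.07; payment $4,142.00; balance $26,858.07
Payment period 7: opening $26,858.07; interest $402.87 → $27,260.94; payment $4,142.00; balance $23,118.94
Payment period 8: opening $23,118.94; interest $346.78 → $23,465.72; payment $4,142.00; balance $19,323.72
Payment period 9: opening $19,323.72; interest $289.85 → $19,613.57; payment $4,142.00; balance $15,471.57
Payment period 10: opening $15,471.57; interest $232.07 → $15,703.64; payment $4,142.00; balance $11,561.64
Payment period 11: opening $11,561.64; interest $173.42 → $11,735.06; payment $4,142.00; balance $7,593.06
Payment period 12: opening $7,593.06; interest $113.89 → $7,706.95; payment $4,142.00; balance $3,564.95
Payment period 13: opening $3,564.95; interest $53.47 → $3,618.42; payment $3,618.42; balance $0.00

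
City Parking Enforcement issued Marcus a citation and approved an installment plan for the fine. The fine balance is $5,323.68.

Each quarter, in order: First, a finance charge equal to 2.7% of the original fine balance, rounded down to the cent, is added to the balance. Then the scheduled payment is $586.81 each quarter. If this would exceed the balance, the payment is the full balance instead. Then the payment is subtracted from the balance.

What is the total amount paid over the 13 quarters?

$7,192.17

Quarter 1: $5,323.68 +$143.73 interest = $5,467.41; pay $586.81 → $4,880.60
Quarter 2: $4,880.60 +$143.73 interest = $5,024.33; pay $586.81 → $4,437.52
Quarter 3: $4,437.52 +$143.73 interest = $4,581.25; pay $586.81 → $3,994.44
Quarter 4: $3,994.44 +$143.73 interest = $4,138.17; pay $586.81 → $3,551.36
Quarter 5: $3,551.36 +$143.73 interest = $3,695.09; pay $586.81 → $3,108.28
Quarter 6: $3,108.28 +$143.73 interest = $3,252.01; pay $586.81 → $2,665.20
Quarter 7: $2,665.20 +$143.73 interest = $2,808.93; pay $586.81 → $2,222.12
Quarter 8: $2,222.12 +$143.73 interest = $2,365.85; pay $586.81 → $1,779.04
Quarter 9: $1,779.04 +$143.73 interest = $1,922.77; pay $586.81 → $1,335.96
Quarter 10: $1,335.96 +$143.73 interest = $1,479.69; pay $586.81 → $892.88
Quarter 11: $892.88 +$143.73 interest = $1,036.61; pay $586.81 → $449.80
Quarter 12: $449.80 +$143.73 interest = $593.53; pay $586.81 → $6.72
Quarter 13: $6.72 +$143.73 interest = $150.45; pay $150.45 → $0.00
Total paid: $7,192.17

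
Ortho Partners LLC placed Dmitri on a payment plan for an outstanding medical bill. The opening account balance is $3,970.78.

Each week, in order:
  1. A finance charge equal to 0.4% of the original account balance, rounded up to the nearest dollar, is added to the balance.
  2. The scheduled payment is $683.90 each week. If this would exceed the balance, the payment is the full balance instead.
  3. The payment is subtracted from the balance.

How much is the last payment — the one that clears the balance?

$647.28

Week 1: opening $3,970.78; interest $16.00 → $3,986.78; payment $683.90; balance $3,302.88
Week 2: opening $3,302.88; interest $16.00 → $3,318.88; payment $683.90; balance $2,634.98
Week 3: opening $2,634.98; interest $16.00 → $2,650.98; payment $683.90; balance $1,967.08
Week 4: opening $1,967.08; interest $16.00 → $1,983.08; payment $683.90; balance $1,299.18
Week 5: opening $1,299.18; interest $16.00 → $1,315.18; payment $683.90; balance $631.28
Week 6: opening $631.28; interest $16.00 → $647.28; payment $647.28; balance $0.00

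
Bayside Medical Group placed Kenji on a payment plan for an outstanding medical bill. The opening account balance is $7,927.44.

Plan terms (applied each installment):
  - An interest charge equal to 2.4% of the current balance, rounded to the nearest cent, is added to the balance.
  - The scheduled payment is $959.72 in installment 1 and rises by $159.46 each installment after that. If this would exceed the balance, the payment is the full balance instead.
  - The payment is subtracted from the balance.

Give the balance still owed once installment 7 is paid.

# | Opening | Interest | Payment | End bal
1 | $7,927.44 | $190.26 | $959.72 | $7,157.98
2 | $7,157.98 | $171.79 | $1,119.18 | $6,210.59
3 | $6,210.59 | $149.05 | $1,278.64 | $5,081.00
4 | $5,081.00 | $121.94 | $1,438.10 | $3,764.84
5 | $3,764.84 | $90.36 | $1,597.56 | $2,257.64
6 | $2,257.64 | $54.18 | $1,757.02 | $554.80
7 | $554.80 | $13.32 | $568.12 | $0.00

$0.00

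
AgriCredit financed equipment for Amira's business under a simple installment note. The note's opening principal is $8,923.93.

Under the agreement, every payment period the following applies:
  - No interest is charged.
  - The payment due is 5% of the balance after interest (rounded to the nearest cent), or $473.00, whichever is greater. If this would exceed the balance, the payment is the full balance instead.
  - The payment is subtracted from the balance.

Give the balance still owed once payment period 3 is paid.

$7,504.93

Payment period 1: $8,923.93 − $473.00 → $8,450.93
Payment period 2: $8,450.93 − $473.00 → $7,977.93
Payment period 3: $7,977.93 − $473.00 → $7,504.93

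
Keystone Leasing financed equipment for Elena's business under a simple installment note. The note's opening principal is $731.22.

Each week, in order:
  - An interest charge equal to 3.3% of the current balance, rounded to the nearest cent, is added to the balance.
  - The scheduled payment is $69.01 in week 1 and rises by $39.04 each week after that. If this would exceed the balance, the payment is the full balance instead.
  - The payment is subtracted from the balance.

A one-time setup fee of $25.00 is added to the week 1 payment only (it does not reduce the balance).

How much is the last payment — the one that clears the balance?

Week 1: $731.22 +$24.13 interest = $755.35; pay $69.01 (+ $25.00 fee) → $686.34
Week 2: $686.34 +$22.65 interest = $708.99; pay $108.05 → $600.94
Week 3: $600.94 +$19.83 interest = $620.77; pay $147.09 → $473.68
Week 4: $473.68 +$15.63 interest = $489.31; pay $186.13 → $303.18
Week 5: $303.18 +$10.00 interest = $313.18; pay $225.17 → $88.01
Week 6: $88.01 +$2.90 interest = $90.91; pay $90.91 → $0.00

$90.91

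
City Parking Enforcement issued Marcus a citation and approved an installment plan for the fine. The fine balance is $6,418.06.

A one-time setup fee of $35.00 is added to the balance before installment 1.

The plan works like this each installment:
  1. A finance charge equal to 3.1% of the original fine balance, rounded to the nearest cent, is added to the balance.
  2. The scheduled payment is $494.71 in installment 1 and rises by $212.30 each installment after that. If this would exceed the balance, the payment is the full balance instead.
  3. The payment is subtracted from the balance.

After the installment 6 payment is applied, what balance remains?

Installment 1: $6,453.06 +$198.96 interest = $6,652.02; pay $494.71 → $6,157.31
Installment 2: $6,157.31 +$198.96 interest = $6,356.27; pay $707.01 → $5,649.26
Installment 3: $5,649.26 +$198.96 interest = $5,848.22; pay $919.31 → $4,928.91
Installment 4: $4,928.91 +$198.96 interest = $5,127.87; pay $1,131.61 → $3,996.26
Installment 5: $3,996.26 +$198.96 interest = $4,195.22; pay $1,343.91 → $2,851.31
Installment 6: $2,851.31 +$198.96 interest = $3,050.27; pay $1,556.21 → $1,494.06

$1,494.06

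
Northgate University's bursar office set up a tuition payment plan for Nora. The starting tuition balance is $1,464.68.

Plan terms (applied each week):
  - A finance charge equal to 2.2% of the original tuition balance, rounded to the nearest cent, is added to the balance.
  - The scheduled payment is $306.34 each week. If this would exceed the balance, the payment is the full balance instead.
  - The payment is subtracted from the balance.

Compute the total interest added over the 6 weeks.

$193.32

Week 1: $1,464.68 +$32.22 interest = $1,496.90; pay $306.34 → $1,190.56
Week 2: $1,190.56 +$32.22 interest = $1,222.78; pay $306.34 → $916.44
Week 3: $916.44 +$32.22 interest = $948.66; pay $306.34 → $642.32
Week 4: $642.32 +$32.22 interest = $674.54; pay $306.34 → $368.20
Week 5: $368.20 +$32.22 interest = $400.42; pay $306.34 → $94.08
Week 6: $94.08 +$32.22 interest = $126.30; pay $126.30 → $0.00
Total interest: $32.22 + $32.22 + $32.22 + $32.22 + $32.22 + $32.22 = $193.32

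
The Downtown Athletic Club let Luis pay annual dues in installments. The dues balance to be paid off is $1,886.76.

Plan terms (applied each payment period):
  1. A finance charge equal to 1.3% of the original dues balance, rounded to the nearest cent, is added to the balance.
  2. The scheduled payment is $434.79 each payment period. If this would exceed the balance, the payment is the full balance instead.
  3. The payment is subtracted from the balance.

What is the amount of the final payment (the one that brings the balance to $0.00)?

$270.25

# | Opening | Interest | Payment | End bal
1 | $1,886.76 | $24.53 | $434.79 | $1,476.50
2 | $1,476.50 | $24.53 | $434.79 | $1,066.24
3 | $1,066.24 | $24.53 | $434.79 | $655.98
4 | $655.98 | $24.53 | $434.79 | $245.72
5 | $245.72 | $24.53 | $270.25 | $0.00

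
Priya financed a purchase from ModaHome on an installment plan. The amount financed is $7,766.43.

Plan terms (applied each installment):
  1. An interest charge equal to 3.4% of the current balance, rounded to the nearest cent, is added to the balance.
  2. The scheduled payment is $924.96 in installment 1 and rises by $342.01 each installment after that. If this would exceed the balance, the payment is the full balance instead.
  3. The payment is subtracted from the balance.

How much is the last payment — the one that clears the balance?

$714.58

Installment 1: opening $7,766.43; interest $264.06 → $8,030.49; payment $924.96; balance $7,105.53
Installment 2: opening $7,105.53; interest $241.59 → $7,347.12; payment $1,266.97; balance $6,080.15
Installment 3: opening $6,080.15; interest $206.73 → $6,286.88; payment $1,608.98; balance $4,677.90
Installment 4: opening $4,677.90; interest $159.05 → $4,836.95; payment $1,950.99; balance $2,885.96
Installment 5: opening $2,885.96; interest $98.12 → $2,984.08; payment $2,293.00; balance $691.08
Installment 6: opening $691.08; interest $23.50 → $714.58; payment $714.58; balance $0.00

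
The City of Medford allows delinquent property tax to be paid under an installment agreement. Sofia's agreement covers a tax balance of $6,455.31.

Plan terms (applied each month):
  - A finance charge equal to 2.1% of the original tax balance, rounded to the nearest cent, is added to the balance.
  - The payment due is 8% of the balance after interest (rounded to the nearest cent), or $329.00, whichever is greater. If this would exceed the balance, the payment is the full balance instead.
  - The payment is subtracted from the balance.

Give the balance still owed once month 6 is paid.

Month 1: opening $6,455.31; interest $135.56 → $6,590.87; payment $527.27; balance $6,063.60
Month 2: opening $6,063.60; interest $135.56 → $6,199.16; payment $495.93; balance $5,703.23
Month 3: opening $5,703.23; interest $135.56 → $5,838.79; payment $467.10; balance $5,371.69
Month 4: opening $5,371.69; interest $135.56 → $5,507.25; payment $440.58; balance $5,066.67
Month 5: opening $5,066.67; interest $135.56 → $5,202.23; payment $416.18; balance $4,786.05
Month 6: opening $4,786.05; interest $135.56 → $4,921.61; payment $393.73; balance $4,527.88

$4,527.88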